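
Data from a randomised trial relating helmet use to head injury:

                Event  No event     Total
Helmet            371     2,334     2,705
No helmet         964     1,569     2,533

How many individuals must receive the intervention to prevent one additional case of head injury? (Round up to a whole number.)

5

Risk in treated group = 371/2705 = 0.13715; risk in control = 964/2533 = 0.38058.
Absolute risk reduction = 0.38058 − 0.13715 = 0.24342
NNT = 1 / ARR = 1 / 0.24342 = 4.108 → round up → 5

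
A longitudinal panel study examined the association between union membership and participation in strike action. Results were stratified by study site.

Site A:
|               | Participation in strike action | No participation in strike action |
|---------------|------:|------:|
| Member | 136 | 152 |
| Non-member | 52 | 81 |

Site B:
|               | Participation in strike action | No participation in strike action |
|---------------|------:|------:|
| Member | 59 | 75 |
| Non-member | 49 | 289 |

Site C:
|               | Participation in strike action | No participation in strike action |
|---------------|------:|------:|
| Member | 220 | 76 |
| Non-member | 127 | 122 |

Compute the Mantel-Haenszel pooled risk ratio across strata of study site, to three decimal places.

RR_MH = Σ(aᵢ·n₀ᵢ/nᵢ) / Σ(cᵢ·n₁ᵢ/nᵢ), with n₁ᵢ = aᵢ+bᵢ (exposed), n₀ᵢ = cᵢ+dᵢ (unexposed), nᵢ = n₁ᵢ+n₀ᵢ.
Stratum 1 (Site A): n₁ = 288, n₀ = 133, n = 421; a·n₀/n = 136·133/421 = 42.9644; c·n₁/n = 52·288/421 = 35.5724
Stratum 2 (Site B): n₁ = 134, n₀ = 338, n = 472; a·n₀/n = 59·338/472 = 42.2500; c·n₁/n = 49·134/472 = 13.9110
Stratum 3 (Site C): n₁ = 296, n₀ = 249, n = 545; a·n₀/n = 220·249/545 = 100.5138; c·n₁/n = 127·296/545 = 68.9761
RR_MH = (42.9644 + 42.2500 + 100.5138) / (35.5724 + 13.9110 + 68.9761) = 185.7281 / 118.4596 = 1.56786

1.568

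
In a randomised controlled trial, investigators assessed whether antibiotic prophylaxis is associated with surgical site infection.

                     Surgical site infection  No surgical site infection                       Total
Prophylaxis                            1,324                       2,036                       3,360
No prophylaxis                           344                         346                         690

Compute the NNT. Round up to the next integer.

10

Risk in treated group = 1324/3360 = 0.39405; risk in control = 344/690 = 0.49855.
Absolute risk reduction = 0.49855 − 0.39405 = 0.10450
NNT = 1 / ARR = 1 / 0.10450 = 9.569 → round up → 10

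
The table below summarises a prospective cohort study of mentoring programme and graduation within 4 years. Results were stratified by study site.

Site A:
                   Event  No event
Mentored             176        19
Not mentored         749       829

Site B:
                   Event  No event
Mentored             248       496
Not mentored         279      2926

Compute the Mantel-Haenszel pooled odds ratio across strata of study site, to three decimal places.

6.177

OR_MH = Σ(aᵢdᵢ/nᵢ) / Σ(bᵢcᵢ/nᵢ), where nᵢ is the stratum total.
Stratum 1 (Site A): n = 1773; a·d/n = 176·829/1773 = 82.2922; b·c/n = 19·749/1773 = 8.0265
Stratum 2 (Site B): n = 3949; a·d/n = 248·2926/3949 = 183.7549; b·c/n = 496·279/3949 = 35.0428
OR_MH = (82.2922 + 183.7549) / (8.0265 + 35.0428) = 266.0470 / 43.0693 = 6.17718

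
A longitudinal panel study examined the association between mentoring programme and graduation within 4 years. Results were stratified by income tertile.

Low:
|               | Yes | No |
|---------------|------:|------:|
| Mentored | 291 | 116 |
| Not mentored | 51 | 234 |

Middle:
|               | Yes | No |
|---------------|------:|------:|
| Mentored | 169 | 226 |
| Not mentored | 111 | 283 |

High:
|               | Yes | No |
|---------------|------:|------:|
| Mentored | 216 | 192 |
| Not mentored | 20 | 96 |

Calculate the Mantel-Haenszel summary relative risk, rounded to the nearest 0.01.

2.49

RR_MH = Σ(aᵢ·n₀ᵢ/nᵢ) / Σ(cᵢ·n₁ᵢ/nᵢ), with n₁ᵢ = aᵢ+bᵢ (exposed), n₀ᵢ = cᵢ+dᵢ (unexposed), nᵢ = n₁ᵢ+n₀ᵢ.
Stratum 1 (Low): n₁ = 407, n₀ = 285, n = 692; a·n₀/n = 291·285/692 = 119.8483; c·n₁/n = 51·407/692 = 29.9957
Stratum 2 (Middle): n₁ = 395, n₀ = 394, n = 789; a·n₀/n = 169·394/789 = 84.3929; c·n₁/n = 111·395/789 = 55.5703
Stratum 3 (High): n₁ = 408, n₀ = 116, n = 524; a·n₀/n = 216·116/524 = 47.8168; c·n₁/n = 20·408/524 = 15.5725
RR_MH = (119.8483 + 84.3929 + 47.8168) / (29.9957 + 55.5703 + 15.5725) = 252.0580 / 101.1385 = 2.49221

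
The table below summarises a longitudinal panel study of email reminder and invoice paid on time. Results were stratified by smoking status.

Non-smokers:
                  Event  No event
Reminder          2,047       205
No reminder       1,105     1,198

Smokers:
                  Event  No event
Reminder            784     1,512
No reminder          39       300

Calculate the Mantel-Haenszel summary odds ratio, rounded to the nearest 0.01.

8.70

OR_MH = Σ(aᵢdᵢ/nᵢ) / Σ(bᵢcᵢ/nᵢ), where nᵢ is the stratum total.
Stratum 1 (Non-smokers): n = 4555; a·d/n = 2047·1198/4555 = 538.3767; b·c/n = 205·1105/4555 = 49.7311
Stratum 2 (Smokers): n = 2635; a·d/n = 784·300/2635 = 89.2600; b·c/n = 1512·39/2635 = 22.3787
OR_MH = (538.3767 + 89.2600) / (49.7311 + 22.3787) = 627.6367 / 72.1098 = 8.70390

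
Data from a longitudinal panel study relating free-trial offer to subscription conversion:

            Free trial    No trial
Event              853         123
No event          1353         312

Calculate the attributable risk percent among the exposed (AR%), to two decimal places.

Reading the table with exposure as columns: a = 853 (Free trial, case), b = 1353 (Free trial, non-case), c = 123 (No trial, case), d = 312.
Risk in exposed = 853/2206 = 0.38667; risk in unexposed = 123/435 = 0.28276.
RR = 0.38667/0.28276 = 1.36750
AR% = (RR − 1)/RR × 100 = (1.36750 − 1)/1.36750 × 100 = 26.8739%

26.87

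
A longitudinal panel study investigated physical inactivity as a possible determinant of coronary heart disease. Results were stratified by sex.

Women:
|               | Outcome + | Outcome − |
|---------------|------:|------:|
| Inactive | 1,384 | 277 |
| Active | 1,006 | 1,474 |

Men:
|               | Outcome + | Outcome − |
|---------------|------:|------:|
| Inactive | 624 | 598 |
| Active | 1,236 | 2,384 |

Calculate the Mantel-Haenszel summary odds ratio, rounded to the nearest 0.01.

OR_MH = Σ(aᵢdᵢ/nᵢ) / Σ(bᵢcᵢ/nᵢ), where nᵢ is the stratum total.
Stratum 1 (Women): n = 4141; a·d/n = 1384·1474/4141 = 492.6385; b·c/n = 277·1006/4141 = 67.2934
Stratum 2 (Men): n = 4842; a·d/n = 624·2384/4842 = 307.2317; b·c/n = 598·1236/4842 = 152.6493
OR_MH = (492.6385 + 307.2317) / (67.2934 + 152.6493) = 799.8702 / 219.9427 = 3.63672

3.64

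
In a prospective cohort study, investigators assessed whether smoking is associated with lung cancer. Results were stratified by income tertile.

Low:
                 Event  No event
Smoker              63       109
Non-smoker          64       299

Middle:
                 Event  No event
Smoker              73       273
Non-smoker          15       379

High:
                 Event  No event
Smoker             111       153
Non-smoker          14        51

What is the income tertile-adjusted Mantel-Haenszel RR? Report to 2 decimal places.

RR_MH = Σ(aᵢ·n₀ᵢ/nᵢ) / Σ(cᵢ·n₁ᵢ/nᵢ), with n₁ᵢ = aᵢ+bᵢ (exposed), n₀ᵢ = cᵢ+dᵢ (unexposed), nᵢ = n₁ᵢ+n₀ᵢ.
Stratum 1 (Low): n₁ = 172, n₀ = 363, n = 535; a·n₀/n = 63·363/535 = 42.7458; c·n₁/n = 64·172/535 = 20.5757
Stratum 2 (Middle): n₁ = 346, n₀ = 394, n = 740; a·n₀/n = 73·394/740 = 38.8676; c·n₁/n = 15·346/740 = 7.0135
Stratum 3 (High): n₁ = 264, n₀ = 65, n = 329; a·n₀/n = 111·65/329 = 21.9301; c·n₁/n = 14·264/329 = 11.2340
RR_MH = (42.7458 + 38.8676 + 21.9301) / (20.5757 + 7.0135 + 11.2340) = 103.5435 / 38.8233 = 2.66705

2.67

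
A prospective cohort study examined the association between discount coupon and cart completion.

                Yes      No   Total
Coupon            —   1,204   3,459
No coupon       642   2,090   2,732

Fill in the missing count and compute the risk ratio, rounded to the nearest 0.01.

2.77

The missing cell is in the exposed row: 3459 − 1204 = 2255.
So a = 2255, b = 1204, c = 642, d = 2090.
RR = [a/(a+b)] / [c/(c+d)] = (2255/3459) / (642/2732) = 0.65192/0.23499 = 2.77422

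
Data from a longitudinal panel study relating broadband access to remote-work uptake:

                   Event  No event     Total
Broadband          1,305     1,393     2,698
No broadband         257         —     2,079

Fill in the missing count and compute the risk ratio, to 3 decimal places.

The missing cell is in the unexposed row: 2079 − 257 = 1822.
So a = 1305, b = 1393, c = 257, d = 1822.
RR = [a/(a+b)] / [c/(c+d)] = (1305/2698) / (257/2079) = 0.48369/0.12362 = 3.91282

3.913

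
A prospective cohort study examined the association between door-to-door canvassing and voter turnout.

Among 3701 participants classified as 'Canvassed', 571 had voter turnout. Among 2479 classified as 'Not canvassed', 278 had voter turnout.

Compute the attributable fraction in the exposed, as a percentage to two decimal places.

From the description: a = 571, b = 3130, c = 278, d = 2201.
Risk in exposed = 571/3701 = 0.15428; risk in unexposed = 278/2479 = 0.11214.
RR = 0.15428/0.11214 = 1.37578
AR% = (RR − 1)/RR × 100 = (1.37578 − 1)/1.37578 × 100 = 27.3139%

27.31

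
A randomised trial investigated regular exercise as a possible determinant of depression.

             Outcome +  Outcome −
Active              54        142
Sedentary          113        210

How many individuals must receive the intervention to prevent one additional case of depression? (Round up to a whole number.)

Risk in treated group = 54/196 = 0.27551; risk in control = 113/323 = 0.34985.
Absolute risk reduction = 0.34985 − 0.27551 = 0.07433
NNT = 1 / ARR = 1 / 0.07433 = 13.453 → round up → 14

14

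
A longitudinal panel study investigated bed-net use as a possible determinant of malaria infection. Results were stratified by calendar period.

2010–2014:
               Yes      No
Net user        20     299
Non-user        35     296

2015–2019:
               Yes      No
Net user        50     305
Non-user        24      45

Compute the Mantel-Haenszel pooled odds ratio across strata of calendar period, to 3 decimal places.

OR_MH = Σ(aᵢdᵢ/nᵢ) / Σ(bᵢcᵢ/nᵢ), where nᵢ is the stratum total.
Stratum 1 (2010–2014): n = 650; a·d/n = 20·296/650 = 9.1077; b·c/n = 299·35/650 = 16.1000
Stratum 2 (2015–2019): n = 424; a·d/n = 50·45/424 = 5.3066; b·c/n = 305·24/424 = 17.2642
OR_MH = (9.1077 + 5.3066) / (16.1000 + 17.2642) = 14.4143 / 33.3642 = 0.43203

0.432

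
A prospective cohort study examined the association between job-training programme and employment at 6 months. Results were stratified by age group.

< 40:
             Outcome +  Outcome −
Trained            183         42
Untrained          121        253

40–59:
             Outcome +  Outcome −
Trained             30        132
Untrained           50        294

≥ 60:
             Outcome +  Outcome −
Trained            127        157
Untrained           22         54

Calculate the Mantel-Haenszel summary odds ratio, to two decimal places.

OR_MH = Σ(aᵢdᵢ/nᵢ) / Σ(bᵢcᵢ/nᵢ), where nᵢ is the stratum total.
Stratum 1 (< 40): n = 599; a·d/n = 183·253/599 = 77.2938; b·c/n = 42·121/599 = 8.4841
Stratum 2 (40–59): n = 506; a·d/n = 30·294/506 = 17.4308; b·c/n = 132·50/506 = 13.0435
Stratum 3 (≥ 60): n = 360; a·d/n = 127·54/360 = 19.0500; b·c/n = 157·22/360 = 9.5944
OR_MH = (77.2938 + 17.4308 + 19.0500) / (8.4841 + 13.0435 + 9.5944) = 113.7747 / 31.1221 = 3.65576

3.66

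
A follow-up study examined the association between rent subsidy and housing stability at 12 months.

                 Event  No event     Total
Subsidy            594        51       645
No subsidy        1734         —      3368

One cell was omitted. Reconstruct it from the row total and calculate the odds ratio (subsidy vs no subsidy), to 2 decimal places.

The missing cell is in the unexposed row: 3368 − 1734 = 1634.
So a = 594, b = 51, c = 1734, d = 1634.
OR = (a·d)/(b·c) = (594 × 1634) / (51 × 1734) = 970596 / 88434 = 10.97537

10.98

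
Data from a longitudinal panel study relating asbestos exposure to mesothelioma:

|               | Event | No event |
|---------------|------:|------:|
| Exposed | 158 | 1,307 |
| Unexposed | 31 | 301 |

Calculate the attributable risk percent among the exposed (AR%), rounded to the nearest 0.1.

13.4

Cells: a = 158, b = 1307, c = 31, d = 301.
Risk in exposed = 158/1465 = 0.10785; risk in unexposed = 31/332 = 0.09337.
RR = 0.10785/0.09337 = 1.15504
AR% = (RR − 1)/RR × 100 = (1.15504 − 1)/1.15504 × 100 = 13.4227%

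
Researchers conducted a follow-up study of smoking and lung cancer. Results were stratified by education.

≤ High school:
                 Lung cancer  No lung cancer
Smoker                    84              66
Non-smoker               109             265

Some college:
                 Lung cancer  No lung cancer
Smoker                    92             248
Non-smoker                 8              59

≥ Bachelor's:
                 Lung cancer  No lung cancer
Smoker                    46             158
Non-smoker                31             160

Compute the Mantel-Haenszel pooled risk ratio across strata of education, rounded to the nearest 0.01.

1.81

RR_MH = Σ(aᵢ·n₀ᵢ/nᵢ) / Σ(cᵢ·n₁ᵢ/nᵢ), with n₁ᵢ = aᵢ+bᵢ (exposed), n₀ᵢ = cᵢ+dᵢ (unexposed), nᵢ = n₁ᵢ+n₀ᵢ.
Stratum 1 (≤ High school): n₁ = 150, n₀ = 374, n = 524; a·n₀/n = 84·374/524 = 59.9542; c·n₁/n = 109·150/524 = 31.2023
Stratum 2 (Some college): n₁ = 340, n₀ = 67, n = 407; a·n₀/n = 92·67/407 = 15.1450; c·n₁/n = 8·340/407 = 6.6830
Stratum 3 (≥ Bachelor's): n₁ = 204, n₀ = 191, n = 395; a·n₀/n = 46·191/395 = 22.2430; c·n₁/n = 31·204/395 = 16.0101
RR_MH = (59.9542 + 15.1450 + 22.2430) / (31.2023 + 6.6830 + 16.0101) = 97.3422 / 53.8955 = 1.80613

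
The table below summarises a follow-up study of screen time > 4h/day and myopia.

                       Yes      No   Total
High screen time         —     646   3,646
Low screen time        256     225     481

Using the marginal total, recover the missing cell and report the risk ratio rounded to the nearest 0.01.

The missing cell is in the exposed row: 3646 − 646 = 3000.
So a = 3000, b = 646, c = 256, d = 225.
RR = [a/(a+b)] / [c/(c+d)] = (3000/3646) / (256/481) = 0.82282/0.53222 = 1.54600

1.55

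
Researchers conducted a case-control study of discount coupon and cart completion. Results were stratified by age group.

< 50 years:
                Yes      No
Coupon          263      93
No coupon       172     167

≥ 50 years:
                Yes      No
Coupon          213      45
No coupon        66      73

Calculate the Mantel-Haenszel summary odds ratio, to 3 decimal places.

OR_MH = Σ(aᵢdᵢ/nᵢ) / Σ(bᵢcᵢ/nᵢ), where nᵢ is the stratum total.
Stratum 1 (< 50 years): n = 695; a·d/n = 263·167/695 = 63.1957; b·c/n = 93·172/695 = 23.0158
Stratum 2 (≥ 50 years): n = 397; a·d/n = 213·73/397 = 39.1662; b·c/n = 45·66/397 = 7.4811
OR_MH = (63.1957 + 39.1662) / (23.0158 + 7.4811) = 102.3619 / 30.4969 = 3.35647

3.356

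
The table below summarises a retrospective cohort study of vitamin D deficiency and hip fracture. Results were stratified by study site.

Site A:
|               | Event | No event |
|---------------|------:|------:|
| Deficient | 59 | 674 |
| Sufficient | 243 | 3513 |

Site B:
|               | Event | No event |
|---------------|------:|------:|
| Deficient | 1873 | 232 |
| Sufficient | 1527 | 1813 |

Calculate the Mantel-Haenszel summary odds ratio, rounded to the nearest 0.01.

OR_MH = Σ(aᵢdᵢ/nᵢ) / Σ(bᵢcᵢ/nᵢ), where nᵢ is the stratum total.
Stratum 1 (Site A): n = 4489; a·d/n = 59·3513/4489 = 46.1722; b·c/n = 674·243/4489 = 36.4852
Stratum 2 (Site B): n = 5445; a·d/n = 1873·1813/5445 = 623.6454; b·c/n = 232·1527/5445 = 65.0623
OR_MH = (46.1722 + 623.6454) / (36.4852 + 65.0623) = 669.8176 / 101.5474 = 6.59610

6.60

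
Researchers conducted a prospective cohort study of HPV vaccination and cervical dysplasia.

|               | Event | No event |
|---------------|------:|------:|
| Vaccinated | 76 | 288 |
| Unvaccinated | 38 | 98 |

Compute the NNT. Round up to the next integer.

Risk in treated group = 76/364 = 0.20879; risk in control = 38/136 = 0.27941.
Absolute risk reduction = 0.27941 − 0.20879 = 0.07062
NNT = 1 / ARR = 1 / 0.07062 = 14.160 → round up → 15

15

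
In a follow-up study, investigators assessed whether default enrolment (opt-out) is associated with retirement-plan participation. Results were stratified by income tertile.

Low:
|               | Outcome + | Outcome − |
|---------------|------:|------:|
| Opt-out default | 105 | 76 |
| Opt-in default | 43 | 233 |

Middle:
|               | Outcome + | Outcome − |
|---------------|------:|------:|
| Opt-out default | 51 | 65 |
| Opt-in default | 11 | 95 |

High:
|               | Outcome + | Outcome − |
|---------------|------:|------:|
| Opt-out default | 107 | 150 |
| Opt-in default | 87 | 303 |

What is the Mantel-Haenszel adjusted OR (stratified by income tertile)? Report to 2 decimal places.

4.11

OR_MH = Σ(aᵢdᵢ/nᵢ) / Σ(bᵢcᵢ/nᵢ), where nᵢ is the stratum total.
Stratum 1 (Low): n = 457; a·d/n = 105·233/457 = 53.5339; b·c/n = 76·43/457 = 7.1510
Stratum 2 (Middle): n = 222; a·d/n = 51·95/222 = 21.8243; b·c/n = 65·11/222 = 3.2207
Stratum 3 (High): n = 647; a·d/n = 107·303/647 = 50.1097; b·c/n = 150·87/647 = 20.1700
OR_MH = (53.5339 + 21.8243 + 50.1097) / (7.1510 + 3.2207 + 20.1700) = 125.4680 / 30.5417 = 4.10808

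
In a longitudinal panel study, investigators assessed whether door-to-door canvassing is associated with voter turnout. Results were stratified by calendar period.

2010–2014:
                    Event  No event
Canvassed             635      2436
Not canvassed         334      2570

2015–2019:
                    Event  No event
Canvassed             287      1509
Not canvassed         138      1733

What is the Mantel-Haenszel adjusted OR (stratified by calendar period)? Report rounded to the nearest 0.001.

2.118

OR_MH = Σ(aᵢdᵢ/nᵢ) / Σ(bᵢcᵢ/nᵢ), where nᵢ is the stratum total.
Stratum 1 (2010–2014): n = 5975; a·d/n = 635·2570/5975 = 273.1297; b·c/n = 2436·334/5975 = 136.1714
Stratum 2 (2015–2019): n = 3667; a·d/n = 287·1733/3667 = 135.6343; b·c/n = 1509·138/3667 = 56.7881
OR_MH = (273.1297 + 135.6343) / (136.1714 + 56.7881) = 408.7640 / 192.9595 = 2.11839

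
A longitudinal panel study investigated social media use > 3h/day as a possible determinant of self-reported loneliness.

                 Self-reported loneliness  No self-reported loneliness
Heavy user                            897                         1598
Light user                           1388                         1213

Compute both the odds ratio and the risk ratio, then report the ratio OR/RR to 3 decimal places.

Cells: a = 897, b = 1598, c = 1388, d = 1213.
OR = (897·1213)/(1598·1388) = 1088061/2218024 = 0.49055
Risk in exposed = 897/2495 = 0.35952; risk in unexposed = 1388/2601 = 0.53364; RR = 0.67371
OR/RR = 0.49055 / 0.67371 = 0.72814
The outcome is not rare, so the OR lies further from 1 than the RR.

0.728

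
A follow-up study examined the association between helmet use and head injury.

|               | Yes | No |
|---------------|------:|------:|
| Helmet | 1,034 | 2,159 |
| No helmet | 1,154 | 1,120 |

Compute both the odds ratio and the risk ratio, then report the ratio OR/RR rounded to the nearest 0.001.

Cells: a = 1034, b = 2159, c = 1154, d = 1120.
OR = (1034·1120)/(2159·1154) = 1158080/2491486 = 0.46481
Risk in exposed = 1034/3193 = 0.32383; risk in unexposed = 1154/2274 = 0.50748; RR = 0.63813
OR/RR = 0.46481 / 0.63813 = 0.72841
The outcome is not rare, so the OR lies further from 1 than the RR.

0.728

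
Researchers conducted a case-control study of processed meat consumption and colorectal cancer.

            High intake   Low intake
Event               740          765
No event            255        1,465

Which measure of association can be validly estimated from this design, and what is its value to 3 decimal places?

5.557

Reading the table with exposure as columns: a = 740 (High intake, case), b = 255 (High intake, non-case), c = 765 (Low intake, case), d = 1465.
This is a case-control study: participants were sampled on outcome status, so risks in the source population cannot be estimated directly — relative risk is not valid here. The odds ratio is the appropriate measure.
OR = (a·d)/(b·c) = (740 × 1465) / (255 × 765) = 1084100 / 195075 = 5.55735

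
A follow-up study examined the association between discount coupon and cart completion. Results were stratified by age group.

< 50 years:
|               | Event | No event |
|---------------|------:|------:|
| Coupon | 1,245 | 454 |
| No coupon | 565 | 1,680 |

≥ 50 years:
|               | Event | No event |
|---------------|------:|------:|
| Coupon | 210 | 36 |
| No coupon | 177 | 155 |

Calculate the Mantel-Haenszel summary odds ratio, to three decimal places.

OR_MH = Σ(aᵢdᵢ/nᵢ) / Σ(bᵢcᵢ/nᵢ), where nᵢ is the stratum total.
Stratum 1 (< 50 years): n = 3944; a·d/n = 1245·1680/3944 = 530.3245; b·c/n = 454·565/3944 = 65.0380
Stratum 2 (≥ 50 years): n = 578; a·d/n = 210·155/578 = 56.3149; b·c/n = 36·177/578 = 11.0242
OR_MH = (530.3245 + 56.3149) / (65.0380 + 11.0242) = 586.6394 / 76.0623 = 7.71262

7.713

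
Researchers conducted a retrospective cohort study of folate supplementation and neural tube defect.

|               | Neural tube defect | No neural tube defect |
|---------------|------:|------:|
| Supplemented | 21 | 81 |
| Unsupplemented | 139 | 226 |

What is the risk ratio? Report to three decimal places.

0.541

Cells: a = 21, b = 81, c = 139, d = 226.
Risk in exposed = 21/102 = 0.20588; risk in unexposed = 139/365 = 0.38082.
RR = 0.20588 / 0.38082 = 0.54063
The risk is 46% lower among the exposed than among the unexposed.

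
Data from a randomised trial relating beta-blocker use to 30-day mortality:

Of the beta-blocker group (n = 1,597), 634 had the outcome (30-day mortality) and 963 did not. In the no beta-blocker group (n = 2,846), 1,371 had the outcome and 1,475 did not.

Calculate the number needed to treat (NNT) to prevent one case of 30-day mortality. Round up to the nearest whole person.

Risk in treated group = 634/1597 = 0.39699; risk in control = 1371/2846 = 0.48173.
Absolute risk reduction = 0.48173 − 0.39699 = 0.08473
NNT = 1 / ARR = 1 / 0.08473 = 11.802 → round up → 12

12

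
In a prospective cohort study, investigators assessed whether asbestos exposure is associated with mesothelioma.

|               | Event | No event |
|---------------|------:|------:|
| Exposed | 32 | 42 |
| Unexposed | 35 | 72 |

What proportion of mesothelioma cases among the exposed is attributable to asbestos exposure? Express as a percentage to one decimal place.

24.4

Cells: a = 32, b = 42, c = 35, d = 72.
Risk in exposed = 32/74 = 0.43243; risk in unexposed = 35/107 = 0.32710.
RR = 0.43243/0.32710 = 1.32201
AR% = (RR − 1)/RR × 100 = (1.32201 − 1)/1.32201 × 100 = 24.3575%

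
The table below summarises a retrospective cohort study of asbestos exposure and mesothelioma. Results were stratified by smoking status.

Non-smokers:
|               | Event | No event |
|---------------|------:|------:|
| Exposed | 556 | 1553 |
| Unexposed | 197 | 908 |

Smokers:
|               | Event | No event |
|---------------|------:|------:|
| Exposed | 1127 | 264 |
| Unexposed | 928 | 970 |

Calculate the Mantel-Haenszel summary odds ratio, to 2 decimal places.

OR_MH = Σ(aᵢdᵢ/nᵢ) / Σ(bᵢcᵢ/nᵢ), where nᵢ is the stratum total.
Stratum 1 (Non-smokers): n = 3214; a·d/n = 556·908/3214 = 157.0778; b·c/n = 1553·197/3214 = 95.1901
Stratum 2 (Smokers): n = 3289; a·d/n = 1127·970/3289 = 332.3776; b·c/n = 264·928/3289 = 74.4883
OR_MH = (157.0778 + 332.3776) / (95.1901 + 74.4883) = 489.4554 / 169.6784 = 2.88461

2.88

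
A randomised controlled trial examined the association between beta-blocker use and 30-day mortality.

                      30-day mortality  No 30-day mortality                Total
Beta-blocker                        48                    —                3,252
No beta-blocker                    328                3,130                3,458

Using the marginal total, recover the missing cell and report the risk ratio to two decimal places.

The missing cell is in the exposed row: 3252 − 48 = 3204.
So a = 48, b = 3204, c = 328, d = 3130.
RR = [a/(a+b)] / [c/(c+d)] = (48/3252) / (328/3458) = 0.01476/0.09485 = 0.15561

0.16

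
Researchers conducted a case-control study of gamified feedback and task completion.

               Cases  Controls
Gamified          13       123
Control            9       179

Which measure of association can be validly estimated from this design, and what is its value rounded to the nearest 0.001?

Cells: a = 13, b = 123, c = 9, d = 179.
This is a case-control study: participants were sampled on outcome status, so risks in the source population cannot be estimated directly — relative risk is not valid here. The odds ratio is the appropriate measure.
OR = (a·d)/(b·c) = (13 × 179) / (123 × 9) = 2327 / 1107 = 2.10208

2.102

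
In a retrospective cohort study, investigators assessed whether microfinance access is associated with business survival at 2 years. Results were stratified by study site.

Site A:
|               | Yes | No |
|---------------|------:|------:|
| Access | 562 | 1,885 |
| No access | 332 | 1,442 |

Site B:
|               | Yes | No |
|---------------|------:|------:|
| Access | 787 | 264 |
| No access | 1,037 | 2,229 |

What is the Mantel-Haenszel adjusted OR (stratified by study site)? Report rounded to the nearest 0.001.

2.827

OR_MH = Σ(aᵢdᵢ/nᵢ) / Σ(bᵢcᵢ/nᵢ), where nᵢ is the stratum total.
Stratum 1 (Site A): n = 4221; a·d/n = 562·1442/4221 = 191.9934; b·c/n = 1885·332/4221 = 148.2634
Stratum 2 (Site B): n = 4317; a·d/n = 787·2229/4317 = 406.3523; b·c/n = 264·1037/4317 = 63.4163
OR_MH = (191.9934 + 406.3523) / (148.2634 + 63.4163) = 598.3457 / 211.6797 = 2.82666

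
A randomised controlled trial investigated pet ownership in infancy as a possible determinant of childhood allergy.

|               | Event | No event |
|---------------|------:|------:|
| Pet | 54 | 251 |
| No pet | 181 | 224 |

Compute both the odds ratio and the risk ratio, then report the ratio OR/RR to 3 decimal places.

0.672

Cells: a = 54, b = 251, c = 181, d = 224.
OR = (54·224)/(251·181) = 12096/45431 = 0.26625
Risk in exposed = 54/305 = 0.17705; risk in unexposed = 181/405 = 0.44691; RR = 0.39616
OR/RR = 0.26625 / 0.39616 = 0.67208
The outcome is not rare, so the OR lies further from 1 than the RR.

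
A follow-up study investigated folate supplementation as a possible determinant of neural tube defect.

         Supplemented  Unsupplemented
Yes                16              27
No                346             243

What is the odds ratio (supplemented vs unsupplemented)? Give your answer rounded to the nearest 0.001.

0.416

Reading the table with exposure as columns: a = 16 (Supplemented, case), b = 346 (Supplemented, non-case), c = 27 (Unsupplemented, case), d = 243.
OR = (a·d)/(b·c) = (16 × 243) / (346 × 27) = 3888 / 9342 = 0.41618
Exposure is associated with lower odds of neural tube defect (OR = 0.42 < 1).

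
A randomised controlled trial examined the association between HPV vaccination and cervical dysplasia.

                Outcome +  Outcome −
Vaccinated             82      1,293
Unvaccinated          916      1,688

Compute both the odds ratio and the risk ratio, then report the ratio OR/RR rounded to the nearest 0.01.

Cells: a = 82, b = 1293, c = 916, d = 1688.
OR = (82·1688)/(1293·916) = 138416/1184388 = 0.11687
Risk in exposed = 82/1375 = 0.05964; risk in unexposed = 916/2604 = 0.35177; RR = 0.16953
OR/RR = 0.11687 / 0.16953 = 0.68934
The outcome is not rare, so the OR lies further from 1 than the RR.

0.69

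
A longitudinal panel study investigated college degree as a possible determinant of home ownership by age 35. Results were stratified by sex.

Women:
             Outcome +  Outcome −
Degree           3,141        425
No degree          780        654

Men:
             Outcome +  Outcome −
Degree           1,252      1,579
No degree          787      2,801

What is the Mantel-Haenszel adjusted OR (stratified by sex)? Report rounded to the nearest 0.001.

3.683

OR_MH = Σ(aᵢdᵢ/nᵢ) / Σ(bᵢcᵢ/nᵢ), where nᵢ is the stratum total.
Stratum 1 (Women): n = 5000; a·d/n = 3141·654/5000 = 410.8428; b·c/n = 425·780/5000 = 66.3000
Stratum 2 (Men): n = 6419; a·d/n = 1252·2801/6419 = 546.3237; b·c/n = 1579·787/6419 = 193.5929
OR_MH = (410.8428 + 546.3237) / (66.3000 + 193.5929) = 957.1665 / 259.8929 = 3.68293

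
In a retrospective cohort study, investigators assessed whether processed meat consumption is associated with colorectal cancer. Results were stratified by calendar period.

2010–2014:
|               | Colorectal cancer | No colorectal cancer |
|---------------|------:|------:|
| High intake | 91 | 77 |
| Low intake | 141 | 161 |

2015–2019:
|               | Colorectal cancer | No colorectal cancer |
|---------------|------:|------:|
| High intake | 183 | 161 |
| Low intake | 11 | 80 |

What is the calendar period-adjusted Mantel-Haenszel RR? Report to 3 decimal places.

RR_MH = Σ(aᵢ·n₀ᵢ/nᵢ) / Σ(cᵢ·n₁ᵢ/nᵢ), with n₁ᵢ = aᵢ+bᵢ (exposed), n₀ᵢ = cᵢ+dᵢ (unexposed), nᵢ = n₁ᵢ+n₀ᵢ.
Stratum 1 (2010–2014): n₁ = 168, n₀ = 302, n = 470; a·n₀/n = 91·302/470 = 58.4723; c·n₁/n = 141·168/470 = 50.4000
Stratum 2 (2015–2019): n₁ = 344, n₀ = 91, n = 435; a·n₀/n = 183·91/435 = 38.2828; c·n₁/n = 11·344/435 = 8.6989
RR_MH = (58.4723 + 38.2828) / (50.4000 + 8.6989) = 96.7551 / 59.0989 = 1.63717

1.637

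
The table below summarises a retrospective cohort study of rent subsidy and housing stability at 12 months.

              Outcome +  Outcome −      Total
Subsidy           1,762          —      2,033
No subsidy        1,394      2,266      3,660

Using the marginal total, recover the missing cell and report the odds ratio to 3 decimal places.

10.569

The missing cell is in the exposed row: 2033 − 1762 = 271.
So a = 1762, b = 271, c = 1394, d = 2266.
OR = (a·d)/(b·c) = (1762 × 2266) / (271 × 1394) = 3992692 / 377774 = 10.56900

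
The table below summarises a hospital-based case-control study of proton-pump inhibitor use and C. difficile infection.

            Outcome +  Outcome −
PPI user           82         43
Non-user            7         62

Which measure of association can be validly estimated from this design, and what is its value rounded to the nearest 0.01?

Cells: a = 82, b = 43, c = 7, d = 62.
This is a hospital-based case-control study: participants were sampled on outcome status, so risks in the source population cannot be estimated directly — relative risk is not valid here. The odds ratio is the appropriate measure.
OR = (a·d)/(b·c) = (82 × 62) / (43 × 7) = 5084 / 301 = 16.89037

16.89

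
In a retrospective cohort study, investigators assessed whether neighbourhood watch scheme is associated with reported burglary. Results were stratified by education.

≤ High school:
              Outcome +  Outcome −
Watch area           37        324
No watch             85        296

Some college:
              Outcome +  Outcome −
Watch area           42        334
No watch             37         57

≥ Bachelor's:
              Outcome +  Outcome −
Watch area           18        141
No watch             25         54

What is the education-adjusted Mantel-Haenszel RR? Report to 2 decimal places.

RR_MH = Σ(aᵢ·n₀ᵢ/nᵢ) / Σ(cᵢ·n₁ᵢ/nᵢ), with n₁ᵢ = aᵢ+bᵢ (exposed), n₀ᵢ = cᵢ+dᵢ (unexposed), nᵢ = n₁ᵢ+n₀ᵢ.
Stratum 1 (≤ High school): n₁ = 361, n₀ = 381, n = 742; a·n₀/n = 37·381/742 = 18.9987; c·n₁/n = 85·361/742 = 41.3544
Stratum 2 (Some college): n₁ = 376, n₀ = 94, n = 470; a·n₀/n = 42·94/470 = 8.4000; c·n₁/n = 37·376/470 = 29.6000
Stratum 3 (≥ Bachelor's): n₁ = 159, n₀ = 79, n = 238; a·n₀/n = 18·79/238 = 5.9748; c·n₁/n = 25·159/238 = 16.7017
RR_MH = (18.9987 + 8.4000 + 5.9748) / (41.3544 + 29.6000 + 16.7017) = 33.3734 / 87.6561 = 0.38073

0.38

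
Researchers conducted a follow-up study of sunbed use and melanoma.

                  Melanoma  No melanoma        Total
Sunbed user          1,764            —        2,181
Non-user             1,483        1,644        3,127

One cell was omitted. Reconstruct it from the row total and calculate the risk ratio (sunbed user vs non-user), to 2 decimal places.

1.71

The missing cell is in the exposed row: 2181 − 1764 = 417.
So a = 1764, b = 417, c = 1483, d = 1644.
RR = [a/(a+b)] / [c/(c+d)] = (1764/2181) / (1483/3127) = 0.80880/0.47426 = 1.70541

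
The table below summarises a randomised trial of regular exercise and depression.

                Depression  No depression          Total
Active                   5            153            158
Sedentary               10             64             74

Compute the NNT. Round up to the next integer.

10

Risk in treated group = 5/158 = 0.03165; risk in control = 10/74 = 0.13514.
Absolute risk reduction = 0.13514 − 0.03165 = 0.10349
NNT = 1 / ARR = 1 / 0.10349 = 9.663 → round up → 10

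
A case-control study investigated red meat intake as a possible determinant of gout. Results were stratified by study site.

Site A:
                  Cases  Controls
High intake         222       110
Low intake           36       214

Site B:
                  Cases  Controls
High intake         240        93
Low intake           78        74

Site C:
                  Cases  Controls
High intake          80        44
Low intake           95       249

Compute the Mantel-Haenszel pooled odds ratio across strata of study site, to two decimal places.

5.24

OR_MH = Σ(aᵢdᵢ/nᵢ) / Σ(bᵢcᵢ/nᵢ), where nᵢ is the stratum total.
Stratum 1 (Site A): n = 582; a·d/n = 222·214/582 = 81.6289; b·c/n = 110·36/582 = 6.8041
Stratum 2 (Site B): n = 485; a·d/n = 240·74/485 = 36.6186; b·c/n = 93·78/485 = 14.9567
Stratum 3 (Site C): n = 468; a·d/n = 80·249/468 = 42.5641; b·c/n = 44·95/468 = 8.9316
OR_MH = (81.6289 + 36.6186 + 42.5641) / (6.8041 + 14.9567 + 8.9316) = 160.8115 / 30.6924 = 5.23945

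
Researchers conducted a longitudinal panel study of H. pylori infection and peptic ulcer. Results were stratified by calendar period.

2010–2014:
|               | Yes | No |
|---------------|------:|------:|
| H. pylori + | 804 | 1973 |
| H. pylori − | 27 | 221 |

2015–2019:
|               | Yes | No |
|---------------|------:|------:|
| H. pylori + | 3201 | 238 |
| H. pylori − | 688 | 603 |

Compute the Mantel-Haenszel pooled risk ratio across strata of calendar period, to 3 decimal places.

RR_MH = Σ(aᵢ·n₀ᵢ/nᵢ) / Σ(cᵢ·n₁ᵢ/nᵢ), with n₁ᵢ = aᵢ+bᵢ (exposed), n₀ᵢ = cᵢ+dᵢ (unexposed), nᵢ = n₁ᵢ+n₀ᵢ.
Stratum 1 (2010–2014): n₁ = 2777, n₀ = 248, n = 3025; a·n₀/n = 804·248/3025 = 65.9147; c·n₁/n = 27·2777/3025 = 24.7864
Stratum 2 (2015–2019): n₁ = 3439, n₀ = 1291, n = 4730; a·n₀/n = 3201·1291/4730 = 873.6767; c·n₁/n = 688·3439/4730 = 500.2182
RR_MH = (65.9147 + 873.6767) / (24.7864 + 500.2182) = 939.5915 / 525.0046 = 1.78968

1.790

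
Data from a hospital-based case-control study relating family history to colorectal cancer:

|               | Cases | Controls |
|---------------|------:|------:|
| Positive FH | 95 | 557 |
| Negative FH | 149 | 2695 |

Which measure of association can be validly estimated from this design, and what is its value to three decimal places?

3.085

Cells: a = 95, b = 557, c = 149, d = 2695.
This is a hospital-based case-control study: participants were sampled on outcome status, so risks in the source population cannot be estimated directly — relative risk is not valid here. The odds ratio is the appropriate measure.
OR = (a·d)/(b·c) = (95 × 2695) / (557 × 149) = 256025 / 82993 = 3.08490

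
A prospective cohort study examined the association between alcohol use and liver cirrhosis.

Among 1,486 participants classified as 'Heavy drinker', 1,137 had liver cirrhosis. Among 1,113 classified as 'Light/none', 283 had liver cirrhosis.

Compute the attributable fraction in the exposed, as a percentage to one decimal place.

From the description: a = 1137, b = 349, c = 283, d = 830.
Risk in exposed = 1137/1486 = 0.76514; risk in unexposed = 283/1113 = 0.25427.
RR = 0.76514/0.25427 = 3.00920
AR% = (RR − 1)/RR × 100 = (3.00920 − 1)/3.00920 × 100 = 66.7685%

66.8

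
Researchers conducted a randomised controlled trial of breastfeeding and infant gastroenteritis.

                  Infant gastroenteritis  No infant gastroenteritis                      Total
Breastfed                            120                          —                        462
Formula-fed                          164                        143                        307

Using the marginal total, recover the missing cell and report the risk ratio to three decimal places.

The missing cell is in the exposed row: 462 − 120 = 342.
So a = 120, b = 342, c = 164, d = 143.
RR = [a/(a+b)] / [c/(c+d)] = (120/462) / (164/307) = 0.25974/0.53420 = 0.48622

0.486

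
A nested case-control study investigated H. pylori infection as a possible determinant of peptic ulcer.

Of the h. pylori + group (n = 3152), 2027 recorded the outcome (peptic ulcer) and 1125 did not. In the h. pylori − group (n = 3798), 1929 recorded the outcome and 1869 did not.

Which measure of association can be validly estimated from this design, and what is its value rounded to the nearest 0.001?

1.746

From the description: a = 2027, b = 1125, c = 1929, d = 1869.
This is a nested case-control study: participants were sampled on outcome status, so risks in the source population cannot be estimated directly — relative risk is not valid here. The odds ratio is the appropriate measure.
OR = (a·d)/(b·c) = (2027 × 1869) / (1125 × 1929) = 3788463 / 2170125 = 1.74573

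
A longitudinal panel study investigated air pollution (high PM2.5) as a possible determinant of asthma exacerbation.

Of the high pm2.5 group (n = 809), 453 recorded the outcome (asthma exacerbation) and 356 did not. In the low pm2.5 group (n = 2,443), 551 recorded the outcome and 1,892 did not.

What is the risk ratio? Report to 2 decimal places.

From the description: a = 453, b = 356, c = 551, d = 1892.
Risk in exposed = 453/809 = 0.55995; risk in unexposed = 551/2443 = 0.22554.
RR = 0.55995 / 0.22554 = 2.48268
The risk among the exposed is 2.48 times that among the unexposed.

2.48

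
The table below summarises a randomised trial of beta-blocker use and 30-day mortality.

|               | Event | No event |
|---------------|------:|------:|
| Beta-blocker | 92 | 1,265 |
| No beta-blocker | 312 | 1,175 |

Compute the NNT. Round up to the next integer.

8

Risk in treated group = 92/1357 = 0.06780; risk in control = 312/1487 = 0.20982.
Absolute risk reduction = 0.20982 − 0.06780 = 0.14202
NNT = 1 / ARR = 1 / 0.14202 = 7.041 → round up → 8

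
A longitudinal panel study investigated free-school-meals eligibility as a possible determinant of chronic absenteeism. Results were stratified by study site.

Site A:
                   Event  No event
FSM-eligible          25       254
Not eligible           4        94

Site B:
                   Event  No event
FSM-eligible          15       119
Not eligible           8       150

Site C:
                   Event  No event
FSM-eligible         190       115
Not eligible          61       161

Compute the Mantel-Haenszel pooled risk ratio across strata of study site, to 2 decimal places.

RR_MH = Σ(aᵢ·n₀ᵢ/nᵢ) / Σ(cᵢ·n₁ᵢ/nᵢ), with n₁ᵢ = aᵢ+bᵢ (exposed), n₀ᵢ = cᵢ+dᵢ (unexposed), nᵢ = n₁ᵢ+n₀ᵢ.
Stratum 1 (Site A): n₁ = 279, n₀ = 98, n = 377; a·n₀/n = 25·98/377 = 6.4987; c·n₁/n = 4·279/377 = 2.9602
Stratum 2 (Site B): n₁ = 134, n₀ = 158, n = 292; a·n₀/n = 15·158/292 = 8.1164; c·n₁/n = 8·134/292 = 3.6712
Stratum 3 (Site C): n₁ = 305, n₀ = 222, n = 527; a·n₀/n = 190·222/527 = 80.0380; c·n₁/n = 61·305/527 = 35.3036
RR_MH = (6.4987 + 8.1164 + 80.0380) / (2.9602 + 3.6712 + 35.3036) = 94.6531 / 41.9351 = 2.25713

2.26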